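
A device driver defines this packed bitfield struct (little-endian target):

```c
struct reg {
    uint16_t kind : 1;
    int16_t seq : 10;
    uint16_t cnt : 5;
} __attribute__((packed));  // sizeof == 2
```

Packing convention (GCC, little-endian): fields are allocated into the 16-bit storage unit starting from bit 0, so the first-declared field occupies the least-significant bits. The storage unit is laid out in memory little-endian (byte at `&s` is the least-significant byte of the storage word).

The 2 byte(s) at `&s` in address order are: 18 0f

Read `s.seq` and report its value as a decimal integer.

[0]=0x18 [1]=0x0f (little-endian) → word 0x0f18
kind [0+:1] = (word>>0) & 0x1 = 0
seq [1+:10] = (word>>1) & 0x3ff = 908  ←
cnt [11+:5] = (word>>11) & 0x1f = 1
seq signed 10b, MSB=1: 908 - 1024 = -116

-116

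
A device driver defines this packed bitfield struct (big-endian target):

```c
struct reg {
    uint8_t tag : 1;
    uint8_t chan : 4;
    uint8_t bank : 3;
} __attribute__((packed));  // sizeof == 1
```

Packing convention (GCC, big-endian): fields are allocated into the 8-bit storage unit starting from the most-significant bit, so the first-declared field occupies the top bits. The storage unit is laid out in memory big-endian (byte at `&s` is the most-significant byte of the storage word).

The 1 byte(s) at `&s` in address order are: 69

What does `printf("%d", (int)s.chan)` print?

[0]=0x69 (big-endian) → word 0x69
tag:1 @ bit 7 → (0x69>>7)&0x1 = 0x0
chan:4 @ bit 3 → (0x69>>3)&0xf = 0xd  ←
bank:3 @ bit 0 → (0x69>>0)&0x7 = 0x1

13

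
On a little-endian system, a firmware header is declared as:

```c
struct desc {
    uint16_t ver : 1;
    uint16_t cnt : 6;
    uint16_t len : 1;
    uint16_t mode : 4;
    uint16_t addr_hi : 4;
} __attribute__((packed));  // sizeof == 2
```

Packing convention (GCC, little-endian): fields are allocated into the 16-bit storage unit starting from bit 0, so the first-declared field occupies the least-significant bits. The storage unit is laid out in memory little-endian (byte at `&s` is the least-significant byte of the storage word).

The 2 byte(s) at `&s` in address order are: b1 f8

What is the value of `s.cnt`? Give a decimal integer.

[0]=0xb1 [1]=0xf8 (little-endian) → word 0xf8b1
ver [0+:1] = (word>>0) & 0x1 = 1
cnt [1+:6] = (word>>1) & 0x3f = 24  ←
len [7+:1] = (word>>7) & 0x1 = 1
mode [8+:4] = (word>>8) & 0xf = 8
addr_hi [12+:4] = (word>>12) & 0xf = 15

24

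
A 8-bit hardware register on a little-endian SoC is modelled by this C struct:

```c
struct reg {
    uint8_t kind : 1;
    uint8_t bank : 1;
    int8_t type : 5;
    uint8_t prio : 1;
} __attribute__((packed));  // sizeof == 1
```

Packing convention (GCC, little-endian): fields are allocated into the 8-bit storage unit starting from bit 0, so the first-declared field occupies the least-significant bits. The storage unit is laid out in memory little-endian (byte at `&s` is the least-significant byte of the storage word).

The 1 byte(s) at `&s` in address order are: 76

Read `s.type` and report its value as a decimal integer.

-3

[0]=0x76 (little-endian) → word 0x76
kind [0+:1] = (word>>0) & 0x1 = 0
bank [1+:1] = (word>>1) & 0x1 = 1
type [2+:5] = (word>>2) & 0x1f = 29  ←
prio [7+:1] = (word>>7) & 0x1 = 0
type signed 5b, MSB=1: 29 - 32 = -3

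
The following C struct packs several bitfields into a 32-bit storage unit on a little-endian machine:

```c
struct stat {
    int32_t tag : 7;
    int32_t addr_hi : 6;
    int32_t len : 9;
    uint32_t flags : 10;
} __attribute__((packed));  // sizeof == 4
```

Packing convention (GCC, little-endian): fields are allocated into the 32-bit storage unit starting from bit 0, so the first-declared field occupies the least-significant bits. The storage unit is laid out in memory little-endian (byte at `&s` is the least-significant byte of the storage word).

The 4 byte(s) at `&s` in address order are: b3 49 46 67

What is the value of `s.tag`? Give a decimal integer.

[0]=0xb3 [1]=0x49 [2]=0x46 [3]=0x67 (little-endian) → word 0x674649b3
tag:7 @ bit 0 → (0x674649b3>>0)&0x7f = 0x33  ←
addr_hi:6 @ bit 7 → (0x674649b3>>7)&0x3f = 0x13
len:9 @ bit 13 → (0x674649b3>>13)&0x1ff = 0x32
flags:10 @ bit 22 → (0x674649b3>>22)&0x3ff = 0x19d
tag signed 7b, MSB=0: value = 51

51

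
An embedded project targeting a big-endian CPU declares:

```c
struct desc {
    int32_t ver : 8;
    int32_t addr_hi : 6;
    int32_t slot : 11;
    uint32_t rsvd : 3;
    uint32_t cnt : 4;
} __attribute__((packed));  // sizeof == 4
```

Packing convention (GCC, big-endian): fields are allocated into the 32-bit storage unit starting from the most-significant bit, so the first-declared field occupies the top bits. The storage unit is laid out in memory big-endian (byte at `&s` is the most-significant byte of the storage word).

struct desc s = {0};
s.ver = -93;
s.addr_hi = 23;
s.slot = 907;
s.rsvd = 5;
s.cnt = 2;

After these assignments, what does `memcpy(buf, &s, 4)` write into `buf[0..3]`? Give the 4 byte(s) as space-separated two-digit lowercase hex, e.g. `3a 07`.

a3 5d c5 d2

ver (8b) val=-93 bits=0xa3 at bit 24: 0xa3000000
addr_hi (6b) val=23 bits=0x17 at bit 18: 0xa35c0000
slot (11b) val=907 bits=0x38b at bit 7: 0xa35dc580
rsvd (3b) val=5 bits=0x5 at bit 4: 0xa35dc5d0
cnt (4b) val=2 bits=0x2 at bit 0: 0xa35dc5d2
word = 0xa35dc5d2 → big-endian bytes:
  [0]=0xa3  [1]=0x5d  [2]=0xc5  [3]=0xd2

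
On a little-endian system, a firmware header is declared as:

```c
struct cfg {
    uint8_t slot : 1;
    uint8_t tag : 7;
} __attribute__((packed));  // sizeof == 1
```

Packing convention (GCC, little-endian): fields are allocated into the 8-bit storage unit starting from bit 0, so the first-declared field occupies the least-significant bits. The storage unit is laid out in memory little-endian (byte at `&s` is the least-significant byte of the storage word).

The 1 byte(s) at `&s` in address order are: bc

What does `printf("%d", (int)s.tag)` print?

[0]=0xbc (little-endian) → word 0xbc
slot [0+:1] = (word>>0) & 0x1 = 0
tag [1+:7] = (word>>1) & 0x7f = 94  ←

94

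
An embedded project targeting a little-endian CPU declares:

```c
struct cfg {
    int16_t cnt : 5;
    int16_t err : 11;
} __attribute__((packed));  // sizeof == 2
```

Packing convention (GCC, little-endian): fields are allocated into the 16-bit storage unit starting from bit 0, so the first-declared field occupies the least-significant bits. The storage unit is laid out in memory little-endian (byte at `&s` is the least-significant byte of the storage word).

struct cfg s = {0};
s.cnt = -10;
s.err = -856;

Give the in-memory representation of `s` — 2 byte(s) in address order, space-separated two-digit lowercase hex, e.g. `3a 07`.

16 95

[0+:5] cnt=-10 & 0x1f = 0x16; word=0x0016
[5+:11] err=-856 & 0x7ff = 0x4a8; word=0x9516
word = 0x9516 → little-endian bytes:
  [0]=0x16  [1]=0x95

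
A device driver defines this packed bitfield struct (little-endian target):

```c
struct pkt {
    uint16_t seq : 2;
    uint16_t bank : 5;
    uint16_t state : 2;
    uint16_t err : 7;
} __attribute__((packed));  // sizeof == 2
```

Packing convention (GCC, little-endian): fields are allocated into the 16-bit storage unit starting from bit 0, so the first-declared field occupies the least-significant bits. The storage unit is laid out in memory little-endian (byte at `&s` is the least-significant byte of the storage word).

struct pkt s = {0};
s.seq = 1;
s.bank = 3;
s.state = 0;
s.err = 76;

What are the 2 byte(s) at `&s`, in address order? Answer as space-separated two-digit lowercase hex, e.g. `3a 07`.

0d 98

seq (2b) val=1 bits=0x1 at bit 0: 0x0001
bank (5b) val=3 bits=0x3 at bit 2: 0x000d
state (2b) val=0 bits=0x0 at bit 7: 0x000d
err (7b) val=76 bits=0x4c at bit 9: 0x980d
word = 0x980d → little-endian bytes:
  [0]=0x0d  [1]=0x98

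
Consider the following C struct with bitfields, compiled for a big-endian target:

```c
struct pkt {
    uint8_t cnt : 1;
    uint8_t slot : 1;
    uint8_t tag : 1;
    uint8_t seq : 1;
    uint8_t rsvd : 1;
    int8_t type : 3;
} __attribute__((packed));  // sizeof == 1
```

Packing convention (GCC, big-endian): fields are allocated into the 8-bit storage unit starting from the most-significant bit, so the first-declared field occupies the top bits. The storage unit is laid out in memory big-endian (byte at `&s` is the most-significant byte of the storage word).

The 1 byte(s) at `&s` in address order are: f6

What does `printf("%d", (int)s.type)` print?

[0]=0xf6 (big-endian) → word 0xf6
cnt:1 @ bit 7 → (0xf6>>7)&0x1 = 0x1
slot:1 @ bit 6 → (0xf6>>6)&0x1 = 0x1
tag:1 @ bit 5 → (0xf6>>5)&0x1 = 0x1
seq:1 @ bit 4 → (0xf6>>4)&0x1 = 0x1
rsvd:1 @ bit 3 → (0xf6>>3)&0x1 = 0x0
type:3 @ bit 0 → (0xf6>>0)&0x7 = 0x6  ←
type signed 3b, MSB=1: 6 - 8 = -2

-2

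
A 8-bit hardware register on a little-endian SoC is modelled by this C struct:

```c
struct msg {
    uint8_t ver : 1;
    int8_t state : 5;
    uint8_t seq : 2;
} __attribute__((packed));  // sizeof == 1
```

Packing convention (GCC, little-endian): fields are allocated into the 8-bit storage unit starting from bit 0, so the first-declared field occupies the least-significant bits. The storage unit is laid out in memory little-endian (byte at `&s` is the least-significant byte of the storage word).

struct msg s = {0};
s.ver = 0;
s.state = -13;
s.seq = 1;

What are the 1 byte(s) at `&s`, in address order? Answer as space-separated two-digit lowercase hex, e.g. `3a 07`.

[0+:1] ver=0 & 0x1 = 0x0; word=0x00
[1+:5] state=-13 & 0x1f = 0x13; word=0x26
[6+:2] seq=1 & 0x3 = 0x1; word=0x66
word = 0x66 → little-endian bytes:
  [0]=0x66

66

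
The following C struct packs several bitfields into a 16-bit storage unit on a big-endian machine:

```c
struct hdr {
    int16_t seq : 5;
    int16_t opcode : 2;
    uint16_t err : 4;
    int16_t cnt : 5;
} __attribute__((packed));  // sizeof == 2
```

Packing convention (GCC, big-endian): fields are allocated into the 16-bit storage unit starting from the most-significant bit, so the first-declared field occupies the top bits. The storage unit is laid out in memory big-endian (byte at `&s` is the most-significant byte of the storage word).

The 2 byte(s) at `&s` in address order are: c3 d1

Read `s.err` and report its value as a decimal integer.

14

[0]=0xc3 [1]=0xd1 (big-endian) → word 0xc3d1
seq:5 @ bit 11 → (0xc3d1>>11)&0x1f = 0x18
opcode:2 @ bit 9 → (0xc3d1>>9)&0x3 = 0x1
err:4 @ bit 5 → (0xc3d1>>5)&0xf = 0xe  ←
cnt:5 @ bit 0 → (0xc3d1>>0)&0x1f = 0x11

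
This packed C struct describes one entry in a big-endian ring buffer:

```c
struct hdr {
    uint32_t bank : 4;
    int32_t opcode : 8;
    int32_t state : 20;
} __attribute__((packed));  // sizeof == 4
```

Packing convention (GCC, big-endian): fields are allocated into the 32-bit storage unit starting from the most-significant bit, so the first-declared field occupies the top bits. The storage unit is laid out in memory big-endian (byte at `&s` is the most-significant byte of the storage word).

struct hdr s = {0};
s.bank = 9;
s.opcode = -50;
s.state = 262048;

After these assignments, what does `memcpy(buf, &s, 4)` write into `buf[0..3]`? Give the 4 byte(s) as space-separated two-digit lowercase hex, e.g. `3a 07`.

bank (4b) val=9 bits=0x9 at bit 28: 0x90000000
opcode (8b) val=-50 bits=0xce at bit 20: 0x9ce00000
state (20b) val=262048 bits=0x3ffa0 at bit 0: 0x9ce3ffa0
word = 0x9ce3ffa0 → big-endian bytes:
  [0]=0x9c  [1]=0xe3  [2]=0xff  [3]=0xa0

9c e3 ff a0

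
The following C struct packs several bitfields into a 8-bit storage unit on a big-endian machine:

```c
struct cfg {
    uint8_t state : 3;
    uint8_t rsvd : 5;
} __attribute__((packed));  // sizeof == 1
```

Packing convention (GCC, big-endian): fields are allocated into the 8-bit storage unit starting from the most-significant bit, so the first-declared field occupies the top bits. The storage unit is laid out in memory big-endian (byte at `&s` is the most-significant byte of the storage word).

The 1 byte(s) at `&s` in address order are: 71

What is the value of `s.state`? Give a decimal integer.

3

[0]=0x71 (big-endian) → word 0x71
state [5+:3] = (word>>5) & 0x7 = 3  ←
rsvd [0+:5] = (word>>0) & 0x1f = 17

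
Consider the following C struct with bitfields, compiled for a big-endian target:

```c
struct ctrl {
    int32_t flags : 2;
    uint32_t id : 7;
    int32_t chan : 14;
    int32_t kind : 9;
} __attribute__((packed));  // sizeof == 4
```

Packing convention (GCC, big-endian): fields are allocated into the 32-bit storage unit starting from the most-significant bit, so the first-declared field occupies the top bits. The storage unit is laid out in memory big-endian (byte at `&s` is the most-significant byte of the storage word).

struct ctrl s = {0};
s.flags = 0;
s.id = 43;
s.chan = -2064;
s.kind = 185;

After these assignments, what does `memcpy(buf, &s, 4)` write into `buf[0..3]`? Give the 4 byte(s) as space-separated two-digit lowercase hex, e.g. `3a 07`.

flags (2b) val=0 bits=0x0 at bit 30: 0x00000000
id (7b) val=43 bits=0x2b at bit 23: 0x15800000
chan (14b) val=-2064 bits=0x37f0 at bit 9: 0x15efe000
kind (9b) val=185 bits=0xb9 at bit 0: 0x15efe0b9
word = 0x15efe0b9 → big-endian bytes:
  [0]=0x15  [1]=0xef  [2]=0xe0  [3]=0xb9

15 ef e0 b9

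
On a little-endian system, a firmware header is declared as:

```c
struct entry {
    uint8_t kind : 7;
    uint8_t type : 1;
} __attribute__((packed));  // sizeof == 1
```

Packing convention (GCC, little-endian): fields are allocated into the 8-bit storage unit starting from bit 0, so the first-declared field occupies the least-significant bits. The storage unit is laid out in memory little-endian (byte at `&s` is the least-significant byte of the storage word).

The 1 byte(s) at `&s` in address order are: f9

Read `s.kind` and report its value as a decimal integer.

[0]=0xf9 (little-endian) → word 0xf9
kind [0+:7] = (word>>0) & 0x7f = 121  ←
type [7+:1] = (word>>7) & 0x1 = 1

121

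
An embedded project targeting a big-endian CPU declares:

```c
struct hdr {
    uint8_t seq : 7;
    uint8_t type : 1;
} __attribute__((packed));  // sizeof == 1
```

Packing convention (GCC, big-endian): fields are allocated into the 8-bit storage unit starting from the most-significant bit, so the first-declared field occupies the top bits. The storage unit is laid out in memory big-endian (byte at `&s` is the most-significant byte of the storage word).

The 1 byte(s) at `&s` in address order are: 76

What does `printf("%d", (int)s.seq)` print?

[0]=0x76 (big-endian) → word 0x76
seq:7 @ bit 1 → (0x76>>1)&0x7f = 0x3b  ←
type:1 @ bit 0 → (0x76>>0)&0x1 = 0x0

59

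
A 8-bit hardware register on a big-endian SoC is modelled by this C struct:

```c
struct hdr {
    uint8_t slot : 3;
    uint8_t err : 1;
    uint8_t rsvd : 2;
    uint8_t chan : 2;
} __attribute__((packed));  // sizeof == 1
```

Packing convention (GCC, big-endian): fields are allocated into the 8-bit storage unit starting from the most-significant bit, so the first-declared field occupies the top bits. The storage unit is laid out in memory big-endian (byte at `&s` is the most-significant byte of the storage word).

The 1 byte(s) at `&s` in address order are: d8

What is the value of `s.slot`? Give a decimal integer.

6

[0]=0xd8 (big-endian) → word 0xd8
slot [5+:3] = (word>>5) & 0x7 = 6  ←
err [4+:1] = (word>>4) & 0x1 = 1
rsvd [2+:2] = (word>>2) & 0x3 = 2
chan [0+:2] = (word>>0) & 0x3 = 0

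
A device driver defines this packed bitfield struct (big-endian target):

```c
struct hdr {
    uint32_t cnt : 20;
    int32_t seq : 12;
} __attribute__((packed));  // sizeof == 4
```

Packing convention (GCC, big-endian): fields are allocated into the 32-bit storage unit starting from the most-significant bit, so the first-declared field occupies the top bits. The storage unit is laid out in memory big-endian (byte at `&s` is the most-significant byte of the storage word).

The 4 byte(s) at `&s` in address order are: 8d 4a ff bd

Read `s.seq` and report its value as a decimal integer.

-67

[0]=0x8d [1]=0x4a [2]=0xff [3]=0xbd (big-endian) → word 0x8d4affbd
cnt:20 @ bit 12 → (0x8d4affbd>>12)&0xfffff = 0x8d4af
seq:12 @ bit 0 → (0x8d4affbd>>0)&0xfff = 0xfbd  ←
seq signed 12b, MSB=1: 4029 - 4096 = -67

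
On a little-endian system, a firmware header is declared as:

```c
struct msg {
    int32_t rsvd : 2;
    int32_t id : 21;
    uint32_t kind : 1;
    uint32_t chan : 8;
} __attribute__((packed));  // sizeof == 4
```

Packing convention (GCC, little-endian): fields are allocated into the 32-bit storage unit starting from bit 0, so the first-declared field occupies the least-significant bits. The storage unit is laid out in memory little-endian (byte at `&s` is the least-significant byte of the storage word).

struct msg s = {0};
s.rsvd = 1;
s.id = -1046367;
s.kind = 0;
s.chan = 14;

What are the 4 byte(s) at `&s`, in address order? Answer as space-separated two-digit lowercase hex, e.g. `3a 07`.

85 22 40 0e

rsvd:2 = 1 → 0x1 << 0 → word 0x00000001
id:21 = -1046367 → 0x1008a1 << 2 → word 0x00402285
kind:1 = 0 → 0x0 << 23 → word 0x00402285
chan:8 = 14 → 0xe << 24 → word 0x0e402285
word = 0x0e402285 → little-endian bytes:
  [0]=0x85  [1]=0x22  [2]=0x40  [3]=0x0e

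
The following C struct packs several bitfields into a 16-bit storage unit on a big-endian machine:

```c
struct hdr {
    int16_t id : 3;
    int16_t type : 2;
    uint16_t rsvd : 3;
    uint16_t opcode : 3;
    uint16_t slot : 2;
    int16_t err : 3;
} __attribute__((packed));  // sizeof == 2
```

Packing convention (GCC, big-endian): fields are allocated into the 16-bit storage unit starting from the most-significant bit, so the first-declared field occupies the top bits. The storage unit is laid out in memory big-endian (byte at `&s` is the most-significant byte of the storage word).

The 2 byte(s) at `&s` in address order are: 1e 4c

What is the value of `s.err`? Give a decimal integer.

[0]=0x1e [1]=0x4c (big-endian) → word 0x1e4c
id:3 @ bit 13 → (0x1e4c>>13)&0x7 = 0x0
type:2 @ bit 11 → (0x1e4c>>11)&0x3 = 0x3
rsvd:3 @ bit 8 → (0x1e4c>>8)&0x7 = 0x6
opcode:3 @ bit 5 → (0x1e4c>>5)&0x7 = 0x2
slot:2 @ bit 3 → (0x1e4c>>3)&0x3 = 0x1
err:3 @ bit 0 → (0x1e4c>>0)&0x7 = 0x4  ←
err signed 3b, MSB=1: 4 - 8 = -4

-4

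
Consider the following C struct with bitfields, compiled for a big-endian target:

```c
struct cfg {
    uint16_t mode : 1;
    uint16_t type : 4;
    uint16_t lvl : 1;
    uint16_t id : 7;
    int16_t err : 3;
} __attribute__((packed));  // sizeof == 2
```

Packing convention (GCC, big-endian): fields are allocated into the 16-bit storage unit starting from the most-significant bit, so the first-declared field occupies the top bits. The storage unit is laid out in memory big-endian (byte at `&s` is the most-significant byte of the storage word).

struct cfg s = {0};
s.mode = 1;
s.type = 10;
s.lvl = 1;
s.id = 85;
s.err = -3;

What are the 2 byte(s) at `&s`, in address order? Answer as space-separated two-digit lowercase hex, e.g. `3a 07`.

mode:1 = 1 → 0x1 << 15 → word 0x8000
type:4 = 10 → 0xa << 11 → word 0xd000
lvl:1 = 1 → 0x1 << 10 → word 0xd400
id:7 = 85 → 0x55 << 3 → word 0xd6a8
err:3 = -3 → 0x5 << 0 → word 0xd6ad
word = 0xd6ad → big-endian bytes:
  [0]=0xd6  [1]=0xad

d6 ad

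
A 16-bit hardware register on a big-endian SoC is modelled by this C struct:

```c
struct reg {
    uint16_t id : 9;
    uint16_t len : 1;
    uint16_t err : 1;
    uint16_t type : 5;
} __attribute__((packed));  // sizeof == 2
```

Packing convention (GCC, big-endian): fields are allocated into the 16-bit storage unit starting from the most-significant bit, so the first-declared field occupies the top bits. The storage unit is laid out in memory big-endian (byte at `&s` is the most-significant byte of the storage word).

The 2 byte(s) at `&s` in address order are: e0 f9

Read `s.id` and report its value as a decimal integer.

[0]=0xe0 [1]=0xf9 (big-endian) → word 0xe0f9
id:9 @ bit 7 → (0xe0f9>>7)&0x1ff = 0x1c1  ←
len:1 @ bit 6 → (0xe0f9>>6)&0x1 = 0x1
err:1 @ bit 5 → (0xe0f9>>5)&0x1 = 0x1
type:5 @ bit 0 → (0xe0f9>>0)&0x1f = 0x19

449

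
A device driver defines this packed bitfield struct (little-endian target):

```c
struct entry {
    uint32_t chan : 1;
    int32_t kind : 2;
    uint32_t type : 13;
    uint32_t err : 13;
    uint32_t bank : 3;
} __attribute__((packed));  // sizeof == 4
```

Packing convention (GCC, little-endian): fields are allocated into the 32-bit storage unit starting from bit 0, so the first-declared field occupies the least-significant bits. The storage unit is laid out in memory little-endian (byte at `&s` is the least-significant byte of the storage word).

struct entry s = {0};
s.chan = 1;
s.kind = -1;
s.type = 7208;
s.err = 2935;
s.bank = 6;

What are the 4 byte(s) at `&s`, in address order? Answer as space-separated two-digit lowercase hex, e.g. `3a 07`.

47 e1 77 cb

[0+:1] chan=1 & 0x1 = 0x1; word=0x00000001
[1+:2] kind=-1 & 0x3 = 0x3; word=0x00000007
[3+:13] type=7208 & 0x1fff = 0x1c28; word=0x0000e147
[16+:13] err=2935 & 0x1fff = 0xb77; word=0x0b77e147
[29+:3] bank=6 & 0x7 = 0x6; word=0xcb77e147
word = 0xcb77e147 → little-endian bytes:
  [0]=0x47  [1]=0xe1  [2]=0x77  [3]=0xcb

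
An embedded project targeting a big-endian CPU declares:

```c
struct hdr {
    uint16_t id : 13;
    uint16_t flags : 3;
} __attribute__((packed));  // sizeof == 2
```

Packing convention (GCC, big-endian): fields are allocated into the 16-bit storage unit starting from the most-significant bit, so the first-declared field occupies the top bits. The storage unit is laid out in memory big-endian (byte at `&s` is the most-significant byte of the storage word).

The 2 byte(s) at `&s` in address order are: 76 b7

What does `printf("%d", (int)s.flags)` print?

[0]=0x76 [1]=0xb7 (big-endian) → word 0x76b7
id:13 @ bit 3 → (0x76b7>>3)&0x1fff = 0xed6
flags:3 @ bit 0 → (0x76b7>>0)&0x7 = 0x7  ←

7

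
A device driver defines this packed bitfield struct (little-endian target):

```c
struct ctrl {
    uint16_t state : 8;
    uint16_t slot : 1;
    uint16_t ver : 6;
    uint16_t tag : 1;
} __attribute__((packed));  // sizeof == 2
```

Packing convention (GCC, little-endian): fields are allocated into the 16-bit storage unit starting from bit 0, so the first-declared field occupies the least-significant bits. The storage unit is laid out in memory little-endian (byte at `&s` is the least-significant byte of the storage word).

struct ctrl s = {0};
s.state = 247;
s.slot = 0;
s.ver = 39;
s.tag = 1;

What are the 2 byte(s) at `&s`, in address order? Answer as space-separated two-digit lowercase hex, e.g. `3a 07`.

[0+:8] state=247 & 0xff = 0xf7; word=0x00f7
[8+:1] slot=0 & 0x1 = 0x0; word=0x00f7
[9+:6] ver=39 & 0x3f = 0x27; word=0x4ef7
[15+:1] tag=1 & 0x1 = 0x1; word=0xcef7
word = 0xcef7 → little-endian bytes:
  [0]=0xf7  [1]=0xce

f7 ce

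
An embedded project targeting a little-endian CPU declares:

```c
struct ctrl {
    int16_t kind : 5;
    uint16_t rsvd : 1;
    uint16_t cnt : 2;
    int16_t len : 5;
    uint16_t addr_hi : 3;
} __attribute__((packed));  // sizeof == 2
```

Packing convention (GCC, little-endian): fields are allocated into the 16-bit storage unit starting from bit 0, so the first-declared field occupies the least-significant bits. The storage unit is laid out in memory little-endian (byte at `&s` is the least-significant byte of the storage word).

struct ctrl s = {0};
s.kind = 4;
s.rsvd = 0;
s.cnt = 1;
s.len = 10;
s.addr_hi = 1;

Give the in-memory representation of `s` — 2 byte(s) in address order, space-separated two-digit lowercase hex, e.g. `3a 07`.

44 2a

[0+:5] kind=4 & 0x1f = 0x4; word=0x0004
[5+:1] rsvd=0 & 0x1 = 0x0; word=0x0004
[6+:2] cnt=1 & 0x3 = 0x1; word=0x0044
[8+:5] len=10 & 0x1f = 0xa; word=0x0a44
[13+:3] addr_hi=1 & 0x7 = 0x1; word=0x2a44
word = 0x2a44 → little-endian bytes:
  [0]=0x44  [1]=0x2a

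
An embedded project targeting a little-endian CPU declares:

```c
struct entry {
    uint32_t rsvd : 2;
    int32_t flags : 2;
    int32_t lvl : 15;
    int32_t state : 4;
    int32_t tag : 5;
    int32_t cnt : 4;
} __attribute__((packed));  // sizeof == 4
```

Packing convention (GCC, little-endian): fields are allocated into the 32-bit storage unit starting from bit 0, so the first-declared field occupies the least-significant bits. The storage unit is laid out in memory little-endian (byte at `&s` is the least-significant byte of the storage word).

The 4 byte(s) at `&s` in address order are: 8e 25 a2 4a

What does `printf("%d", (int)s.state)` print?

4

[0]=0x8e [1]=0x25 [2]=0xa2 [3]=0x4a (little-endian) → word 0x4aa2258e
rsvd [0+:2] = (word>>0) & 0x3 = 2
flags [2+:2] = (word>>2) & 0x3 = 3
lvl [4+:15] = (word>>4) & 0x7fff = 8792
state [19+:4] = (word>>19) & 0xf = 4  ←
tag [23+:5] = (word>>23) & 0x1f = 21
cnt [28+:4] = (word>>28) & 0xf = 4
state signed 4b, MSB=0: value = 4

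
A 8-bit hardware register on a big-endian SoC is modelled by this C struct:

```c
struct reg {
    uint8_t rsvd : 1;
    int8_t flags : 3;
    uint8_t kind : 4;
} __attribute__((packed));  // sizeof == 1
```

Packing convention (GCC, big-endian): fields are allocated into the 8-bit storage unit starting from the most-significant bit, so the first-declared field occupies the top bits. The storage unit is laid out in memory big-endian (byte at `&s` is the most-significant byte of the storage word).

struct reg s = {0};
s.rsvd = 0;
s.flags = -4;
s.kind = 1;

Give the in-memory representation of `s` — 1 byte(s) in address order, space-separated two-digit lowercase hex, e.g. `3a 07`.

rsvd (1b) val=0 bits=0x0 at bit 7: 0x00
flags (3b) val=-4 bits=0x4 at bit 4: 0x40
kind (4b) val=1 bits=0x1 at bit 0: 0x41
word = 0x41 → big-endian bytes:
  [0]=0x41

41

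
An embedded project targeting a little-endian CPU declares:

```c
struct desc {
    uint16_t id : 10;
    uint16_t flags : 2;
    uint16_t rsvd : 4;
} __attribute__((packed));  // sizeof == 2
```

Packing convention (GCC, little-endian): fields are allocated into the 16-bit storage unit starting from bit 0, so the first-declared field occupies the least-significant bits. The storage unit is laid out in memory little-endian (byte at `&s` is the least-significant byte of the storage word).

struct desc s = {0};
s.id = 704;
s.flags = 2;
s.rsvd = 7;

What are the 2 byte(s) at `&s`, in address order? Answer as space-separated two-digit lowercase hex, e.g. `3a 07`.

[0+:10] id=704 & 0x3ff = 0x2c0; word=0x02c0
[10+:2] flags=2 & 0x3 = 0x2; word=0x0ac0
[12+:4] rsvd=7 & 0xf = 0x7; word=0x7ac0
word = 0x7ac0 → little-endian bytes:
  [0]=0xc0  [1]=0x7a

c0 7a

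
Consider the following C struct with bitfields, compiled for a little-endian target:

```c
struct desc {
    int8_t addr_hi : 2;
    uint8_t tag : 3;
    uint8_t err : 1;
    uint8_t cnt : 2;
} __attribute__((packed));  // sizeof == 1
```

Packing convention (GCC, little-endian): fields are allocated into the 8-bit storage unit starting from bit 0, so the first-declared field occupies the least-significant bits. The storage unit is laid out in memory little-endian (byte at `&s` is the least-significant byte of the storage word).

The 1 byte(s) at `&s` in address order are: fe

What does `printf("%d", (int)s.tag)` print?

[0]=0xfe (little-endian) → word 0xfe
addr_hi:2 @ bit 0 → (0xfe>>0)&0x3 = 0x2
tag:3 @ bit 2 → (0xfe>>2)&0x7 = 0x7  ←
err:1 @ bit 5 → (0xfe>>5)&0x1 = 0x1
cnt:2 @ bit 6 → (0xfe>>6)&0x3 = 0x3

7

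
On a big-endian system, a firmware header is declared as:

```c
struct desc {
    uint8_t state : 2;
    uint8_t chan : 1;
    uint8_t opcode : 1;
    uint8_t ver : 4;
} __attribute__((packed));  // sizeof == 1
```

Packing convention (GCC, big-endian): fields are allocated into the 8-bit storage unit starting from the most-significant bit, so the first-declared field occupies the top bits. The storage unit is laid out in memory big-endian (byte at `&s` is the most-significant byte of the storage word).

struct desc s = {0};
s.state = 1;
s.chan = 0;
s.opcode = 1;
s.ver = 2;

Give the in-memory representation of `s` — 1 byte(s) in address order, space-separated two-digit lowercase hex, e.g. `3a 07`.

52

state:2 = 1 → 0x1 << 6 → word 0x40
chan:1 = 0 → 0x0 << 5 → word 0x40
opcode:1 = 1 → 0x1 << 4 → word 0x50
ver:4 = 2 → 0x2 << 0 → word 0x52
word = 0x52 → big-endian bytes:
  [0]=0x52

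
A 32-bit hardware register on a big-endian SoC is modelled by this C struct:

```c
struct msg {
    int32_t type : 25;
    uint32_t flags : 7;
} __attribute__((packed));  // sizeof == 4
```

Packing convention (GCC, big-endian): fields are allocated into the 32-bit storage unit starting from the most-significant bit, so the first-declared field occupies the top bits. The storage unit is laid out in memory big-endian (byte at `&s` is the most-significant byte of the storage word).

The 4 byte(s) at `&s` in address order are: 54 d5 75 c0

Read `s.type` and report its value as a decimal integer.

[0]=0x54 [1]=0xd5 [2]=0x75 [3]=0xc0 (big-endian) → word 0x54d575c0
type:25 @ bit 7 → (0x54d575c0>>7)&0x1ffffff = 0xa9aaeb  ←
flags:7 @ bit 0 → (0x54d575c0>>0)&0x7f = 0x40
type signed 25b, MSB=0: value = 11119339

11119339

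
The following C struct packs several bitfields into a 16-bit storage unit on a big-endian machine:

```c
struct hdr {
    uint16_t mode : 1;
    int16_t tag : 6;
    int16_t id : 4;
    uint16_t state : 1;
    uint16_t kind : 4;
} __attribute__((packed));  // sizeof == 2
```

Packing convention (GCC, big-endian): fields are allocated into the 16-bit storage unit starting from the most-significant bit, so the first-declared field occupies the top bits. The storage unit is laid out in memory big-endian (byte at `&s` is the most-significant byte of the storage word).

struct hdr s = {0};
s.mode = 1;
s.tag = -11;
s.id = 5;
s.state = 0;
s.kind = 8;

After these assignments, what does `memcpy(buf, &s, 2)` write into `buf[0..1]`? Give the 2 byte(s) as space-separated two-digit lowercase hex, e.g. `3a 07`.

[15+:1] mode=1 & 0x1 = 0x1; word=0x8000
[9+:6] tag=-11 & 0x3f = 0x35; word=0xea00
[5+:4] id=5 & 0xf = 0x5; word=0xeaa0
[4+:1] state=0 & 0x1 = 0x0; word=0xeaa0
[0+:4] kind=8 & 0xf = 0x8; word=0xeaa8
word = 0xeaa8 → big-endian bytes:
  [0]=0xea  [1]=0xa8

ea a8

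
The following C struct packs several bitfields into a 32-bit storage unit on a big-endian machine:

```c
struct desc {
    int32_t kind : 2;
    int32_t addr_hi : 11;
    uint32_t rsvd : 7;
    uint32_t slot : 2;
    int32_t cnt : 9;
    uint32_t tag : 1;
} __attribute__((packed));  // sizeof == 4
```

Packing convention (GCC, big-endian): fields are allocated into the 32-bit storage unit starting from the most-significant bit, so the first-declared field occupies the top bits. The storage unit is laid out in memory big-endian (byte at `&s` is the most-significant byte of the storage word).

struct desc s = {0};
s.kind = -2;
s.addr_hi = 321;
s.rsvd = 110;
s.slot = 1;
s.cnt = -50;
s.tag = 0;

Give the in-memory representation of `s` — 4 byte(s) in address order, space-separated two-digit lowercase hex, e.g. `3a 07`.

kind (2b) val=-2 bits=0x2 at bit 30: 0x80000000
addr_hi (11b) val=321 bits=0x141 at bit 19: 0x8a080000
rsvd (7b) val=110 bits=0x6e at bit 12: 0x8a0ee000
slot (2b) val=1 bits=0x1 at bit 10: 0x8a0ee400
cnt (9b) val=-50 bits=0x1ce at bit 1: 0x8a0ee79c
tag (1b) val=0 bits=0x0 at bit 0: 0x8a0ee79c
word = 0x8a0ee79c → big-endian bytes:
  [0]=0x8a  [1]=0x0e  [2]=0xe7  [3]=0x9c

8a 0e e7 9c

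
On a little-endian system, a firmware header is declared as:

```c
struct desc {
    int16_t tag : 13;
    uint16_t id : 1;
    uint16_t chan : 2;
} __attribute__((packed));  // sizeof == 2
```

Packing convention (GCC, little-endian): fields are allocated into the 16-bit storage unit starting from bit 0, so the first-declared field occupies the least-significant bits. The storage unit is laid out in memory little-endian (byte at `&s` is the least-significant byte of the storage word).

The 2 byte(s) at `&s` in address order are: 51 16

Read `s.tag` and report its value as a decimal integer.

-2479

[0]=0x51 [1]=0x16 (little-endian) → word 0x1651
tag:13 @ bit 0 → (0x1651>>0)&0x1fff = 0x1651  ←
id:1 @ bit 13 → (0x1651>>13)&0x1 = 0x0
chan:2 @ bit 14 → (0x1651>>14)&0x3 = 0x0
tag signed 13b, MSB=1: 5713 - 8192 = -2479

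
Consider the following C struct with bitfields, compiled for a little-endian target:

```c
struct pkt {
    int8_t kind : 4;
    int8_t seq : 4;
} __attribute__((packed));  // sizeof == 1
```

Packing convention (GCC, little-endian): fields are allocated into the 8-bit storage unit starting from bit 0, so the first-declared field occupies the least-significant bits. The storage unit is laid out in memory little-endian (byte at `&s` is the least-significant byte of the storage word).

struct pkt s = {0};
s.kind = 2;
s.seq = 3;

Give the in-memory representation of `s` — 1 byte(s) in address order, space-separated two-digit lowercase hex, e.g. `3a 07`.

kind:4 = 2 → 0x2 << 0 → word 0x02
seq:4 = 3 → 0x3 << 4 → word 0x32
word = 0x32 → little-endian bytes:
  [0]=0x32

32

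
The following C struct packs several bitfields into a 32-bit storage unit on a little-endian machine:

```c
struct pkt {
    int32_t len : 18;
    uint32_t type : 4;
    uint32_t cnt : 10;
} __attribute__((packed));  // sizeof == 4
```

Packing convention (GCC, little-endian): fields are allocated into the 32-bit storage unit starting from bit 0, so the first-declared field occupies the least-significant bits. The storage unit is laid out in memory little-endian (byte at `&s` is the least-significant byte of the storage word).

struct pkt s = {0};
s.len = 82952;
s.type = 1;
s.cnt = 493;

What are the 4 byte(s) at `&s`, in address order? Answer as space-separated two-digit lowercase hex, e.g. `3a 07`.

08 44 45 7b

len:18 = 82952 → 0x14408 << 0 → word 0x00014408
type:4 = 1 → 0x1 << 18 → word 0x00054408
cnt:10 = 493 → 0x1ed << 22 → word 0x7b454408
word = 0x7b454408 → little-endian bytes:
  [0]=0x08  [1]=0x44  [2]=0x45  [3]=0x7b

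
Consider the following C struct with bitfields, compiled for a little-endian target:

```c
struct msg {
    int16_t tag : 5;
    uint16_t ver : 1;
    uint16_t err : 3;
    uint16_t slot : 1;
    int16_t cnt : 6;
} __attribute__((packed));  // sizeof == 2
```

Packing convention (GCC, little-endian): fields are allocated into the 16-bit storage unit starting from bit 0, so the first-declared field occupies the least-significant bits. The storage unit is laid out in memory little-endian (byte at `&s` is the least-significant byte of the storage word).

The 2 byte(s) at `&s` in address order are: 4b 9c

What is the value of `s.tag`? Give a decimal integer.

11

[0]=0x4b [1]=0x9c (little-endian) → word 0x9c4b
tag:5 @ bit 0 → (0x9c4b>>0)&0x1f = 0xb  ←
ver:1 @ bit 5 → (0x9c4b>>5)&0x1 = 0x0
err:3 @ bit 6 → (0x9c4b>>6)&0x7 = 0x1
slot:1 @ bit 9 → (0x9c4b>>9)&0x1 = 0x0
cnt:6 @ bit 10 → (0x9c4b>>10)&0x3f = 0x27
tag signed 5b, MSB=0: value = 11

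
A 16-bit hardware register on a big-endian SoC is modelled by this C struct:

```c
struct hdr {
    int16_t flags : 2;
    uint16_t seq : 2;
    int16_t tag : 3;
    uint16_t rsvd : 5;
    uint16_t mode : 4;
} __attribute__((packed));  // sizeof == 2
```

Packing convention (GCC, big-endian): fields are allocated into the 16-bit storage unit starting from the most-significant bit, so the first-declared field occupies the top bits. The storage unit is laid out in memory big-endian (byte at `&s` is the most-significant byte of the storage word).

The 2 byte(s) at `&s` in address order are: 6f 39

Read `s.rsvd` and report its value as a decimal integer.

19

[0]=0x6f [1]=0x39 (big-endian) → word 0x6f39
flags:2 @ bit 14 → (0x6f39>>14)&0x3 = 0x1
seq:2 @ bit 12 → (0x6f39>>12)&0x3 = 0x2
tag:3 @ bit 9 → (0x6f39>>9)&0x7 = 0x7
rsvd:5 @ bit 4 → (0x6f39>>4)&0x1f = 0x13  ←
mode:4 @ bit 0 → (0x6f39>>0)&0xf = 0x9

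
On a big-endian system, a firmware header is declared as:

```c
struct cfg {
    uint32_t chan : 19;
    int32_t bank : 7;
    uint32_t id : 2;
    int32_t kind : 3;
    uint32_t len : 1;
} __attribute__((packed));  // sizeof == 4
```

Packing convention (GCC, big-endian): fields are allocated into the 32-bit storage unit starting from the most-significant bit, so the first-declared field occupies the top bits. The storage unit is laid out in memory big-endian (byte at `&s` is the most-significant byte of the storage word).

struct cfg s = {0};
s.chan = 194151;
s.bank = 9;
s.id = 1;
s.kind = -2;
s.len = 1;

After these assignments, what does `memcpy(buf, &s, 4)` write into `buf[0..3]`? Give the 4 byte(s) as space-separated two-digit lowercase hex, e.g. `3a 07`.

5e cc e2 5d

[13+:19] chan=194151 & 0x7ffff = 0x2f667; word=0x5ecce000
[6+:7] bank=9 & 0x7f = 0x9; word=0x5ecce240
[4+:2] id=1 & 0x3 = 0x1; word=0x5ecce250
[1+:3] kind=-2 & 0x7 = 0x6; word=0x5ecce25c
[0+:1] len=1 & 0x1 = 0x1; word=0x5ecce25d
word = 0x5ecce25d → big-endian bytes:
  [0]=0x5e  [1]=0xcc  [2]=0xe2  [3]=0x5d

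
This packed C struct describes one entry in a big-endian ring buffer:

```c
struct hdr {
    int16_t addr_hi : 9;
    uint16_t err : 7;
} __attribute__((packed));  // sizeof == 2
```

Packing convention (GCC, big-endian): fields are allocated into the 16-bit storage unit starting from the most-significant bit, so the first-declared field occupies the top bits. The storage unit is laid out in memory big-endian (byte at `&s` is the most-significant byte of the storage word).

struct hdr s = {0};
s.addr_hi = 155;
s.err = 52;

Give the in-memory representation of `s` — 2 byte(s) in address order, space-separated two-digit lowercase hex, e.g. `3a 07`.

addr_hi:9 = 155 → 0x9b << 7 → word 0x4d80
err:7 = 52 → 0x34 << 0 → word 0x4db4
word = 0x4db4 → big-endian bytes:
  [0]=0x4d  [1]=0xb4

4d b4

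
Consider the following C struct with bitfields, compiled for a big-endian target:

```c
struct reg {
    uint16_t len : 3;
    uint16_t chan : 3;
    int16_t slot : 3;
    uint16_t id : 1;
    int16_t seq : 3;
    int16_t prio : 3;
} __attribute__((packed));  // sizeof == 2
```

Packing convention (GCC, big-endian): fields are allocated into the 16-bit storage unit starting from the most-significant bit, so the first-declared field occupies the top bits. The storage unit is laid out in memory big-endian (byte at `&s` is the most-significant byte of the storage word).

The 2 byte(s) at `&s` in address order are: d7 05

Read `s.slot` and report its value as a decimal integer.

-2

[0]=0xd7 [1]=0x05 (big-endian) → word 0xd705
len [13+:3] = (word>>13) & 0x7 = 6
chan [10+:3] = (word>>10) & 0x7 = 5
slot [7+:3] = (word>>7) & 0x7 = 6  ←
id [6+:1] = (word>>6) & 0x1 = 0
seq [3+:3] = (word>>3) & 0x7 = 0
prio [0+:3] = (word>>0) & 0x7 = 5
slot signed 3b, MSB=1: 6 - 8 = -2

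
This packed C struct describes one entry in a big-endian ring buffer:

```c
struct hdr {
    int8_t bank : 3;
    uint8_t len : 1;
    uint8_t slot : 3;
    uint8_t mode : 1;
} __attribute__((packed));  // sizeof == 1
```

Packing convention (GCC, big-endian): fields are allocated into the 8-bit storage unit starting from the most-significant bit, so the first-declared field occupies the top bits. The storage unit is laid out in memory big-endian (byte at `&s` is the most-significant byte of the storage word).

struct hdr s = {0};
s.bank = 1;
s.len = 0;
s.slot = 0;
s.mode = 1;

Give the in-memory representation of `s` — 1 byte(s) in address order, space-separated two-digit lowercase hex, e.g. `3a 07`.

bank:3 = 1 → 0x1 << 5 → word 0x20
len:1 = 0 → 0x0 << 4 → word 0x20
slot:3 = 0 → 0x0 << 1 → word 0x20
mode:1 = 1 → 0x1 << 0 → word 0x21
word = 0x21 → big-endian bytes:
  [0]=0x21

21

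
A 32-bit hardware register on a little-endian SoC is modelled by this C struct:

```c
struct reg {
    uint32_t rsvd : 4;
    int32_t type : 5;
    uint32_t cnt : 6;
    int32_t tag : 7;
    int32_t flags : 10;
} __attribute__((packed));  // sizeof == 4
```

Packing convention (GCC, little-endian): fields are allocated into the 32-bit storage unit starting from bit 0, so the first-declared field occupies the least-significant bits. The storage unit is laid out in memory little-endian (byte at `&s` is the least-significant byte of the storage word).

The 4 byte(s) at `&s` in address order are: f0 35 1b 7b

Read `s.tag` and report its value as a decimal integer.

[0]=0xf0 [1]=0x35 [2]=0x1b [3]=0x7b (little-endian) → word 0x7b1b35f0
rsvd:4 @ bit 0 → (0x7b1b35f0>>0)&0xf = 0x0
type:5 @ bit 4 → (0x7b1b35f0>>4)&0x1f = 0x1f
cnt:6 @ bit 9 → (0x7b1b35f0>>9)&0x3f = 0x1a
tag:7 @ bit 15 → (0x7b1b35f0>>15)&0x7f = 0x36  ←
flags:10 @ bit 22 → (0x7b1b35f0>>22)&0x3ff = 0x1ec
tag signed 7b, MSB=0: value = 54

54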